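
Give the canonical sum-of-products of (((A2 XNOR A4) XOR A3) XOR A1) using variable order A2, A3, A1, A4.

Σm(0, 3, 5, 6, 9, 10, 12, 15) = (NOT A2 AND NOT A3 AND NOT A1 AND NOT A4) OR (NOT A2 AND NOT A3 AND A1 AND A4) OR (NOT A2 AND A3 AND NOT A1 AND A4) OR (NOT A2 AND A3 AND A1 AND NOT A4) OR (A2 AND NOT A3 AND NOT A1 AND A4) OR (A2 AND NOT A3 AND A1 AND NOT A4) OR (A2 AND A3 AND NOT A1 AND NOT A4) OR (A2 AND A3 AND A1 AND A4)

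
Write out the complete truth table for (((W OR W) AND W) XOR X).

X | W | Output
--------------
0 | 0 | 0
0 | 1 | 1
1 | 0 | 1
1 | 1 | 0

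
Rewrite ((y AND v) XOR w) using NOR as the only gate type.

((((((y NOR y) NOR (v NOR v)) NOR w) NOR (((y NOR y) NOR (v NOR v)) NOR w)) NOR ((((y NOR y) NOR (v NOR v)) NOR w) NOR (((y NOR y) NOR (v NOR v)) NOR w))) NOR ((((((y NOR y) NOR (v NOR v)) NOR ((y NOR y) NOR (v NOR v))) NOR (w NOR w)) NOR ((((y NOR y) NOR (v NOR v)) NOR ((y NOR y) NOR (v NOR v))) NOR (w NOR w))) NOR (((((y NOR y) NOR (v NOR v)) NOR ((y NOR y) NOR (v NOR v))) NOR (w NOR w)) NOR ((((y NOR y) NOR (v NOR v)) NOR ((y NOR y) NOR (v NOR v))) NOR (w NOR w)))))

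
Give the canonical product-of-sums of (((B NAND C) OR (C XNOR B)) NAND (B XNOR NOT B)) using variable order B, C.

ΠM() = TRUE (no maxterms)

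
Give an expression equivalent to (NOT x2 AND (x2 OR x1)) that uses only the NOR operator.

(((x2 NOR x2) NOR (x2 NOR x2)) NOR (((x2 NOR x1) NOR (x2 NOR x1)) NOR ((x2 NOR x1) NOR (x2 NOR x1))))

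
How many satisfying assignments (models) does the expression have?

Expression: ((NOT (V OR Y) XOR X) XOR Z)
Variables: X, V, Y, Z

Satisfying assignments: (0,0,0,0), (0,0,1,1), (0,1,0,1), (0,1,1,1), (1,0,0,1), (1,0,1,0), (1,1,0,0), (1,1,1,0)
Count: 8 out of 16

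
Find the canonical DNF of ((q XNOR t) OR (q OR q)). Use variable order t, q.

(NOT t AND NOT q) OR (NOT t AND q) OR (t AND q)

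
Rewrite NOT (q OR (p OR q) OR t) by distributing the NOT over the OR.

NOT q AND NOT (p OR q) AND NOT t
De Morgan's: NOT(OR of terms) = AND of negations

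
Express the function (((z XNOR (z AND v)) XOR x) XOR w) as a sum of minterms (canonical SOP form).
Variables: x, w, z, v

Σm(0, 1, 3, 6, 10, 12, 13, 15) = (NOT x AND NOT w AND NOT z AND NOT v) OR (NOT x AND NOT w AND NOT z AND v) OR (NOT x AND NOT w AND z AND v) OR (NOT x AND w AND z AND NOT v) OR (x AND NOT w AND z AND NOT v) OR (x AND w AND NOT z AND NOT v) OR (x AND w AND NOT z AND v) OR (x AND w AND z AND v)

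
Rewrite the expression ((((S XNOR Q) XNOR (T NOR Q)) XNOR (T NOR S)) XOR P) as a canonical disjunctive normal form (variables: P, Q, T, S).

(NOT P AND NOT Q AND NOT T AND NOT S) OR (NOT P AND NOT Q AND NOT T AND S) OR (NOT P AND NOT Q AND T AND NOT S) OR (NOT P AND Q AND NOT T AND NOT S) OR (NOT P AND Q AND NOT T AND S) OR (NOT P AND Q AND T AND S) OR (P AND NOT Q AND T AND S) OR (P AND Q AND T AND NOT S)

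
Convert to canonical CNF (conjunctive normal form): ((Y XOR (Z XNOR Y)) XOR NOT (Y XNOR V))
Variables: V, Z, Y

(V OR Z OR NOT Y) AND (V OR NOT Z OR Y) AND (NOT V OR Z OR Y) AND (NOT V OR NOT Z OR NOT Y)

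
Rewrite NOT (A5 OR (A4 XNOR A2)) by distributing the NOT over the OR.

NOT A5 AND NOT (A4 XNOR A2)
De Morgan's: NOT(OR of terms) = AND of negations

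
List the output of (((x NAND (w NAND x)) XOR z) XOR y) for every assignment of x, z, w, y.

x | z | w | y | Output
----------------------
0 | 0 | 0 | 0 | 1
0 | 0 | 0 | 1 | 0
0 | 0 | 1 | 0 | 1
0 | 0 | 1 | 1 | 0
0 | 1 | 0 | 0 | 0
0 | 1 | 0 | 1 | 1
0 | 1 | 1 | 0 | 0
0 | 1 | 1 | 1 | 1
1 | 0 | 0 | 0 | 0
1 | 0 | 0 | 1 | 1
1 | 0 | 1 | 0 | 1
1 | 0 | 1 | 1 | 0
1 | 1 | 0 | 0 | 1
1 | 1 | 0 | 1 | 0
1 | 1 | 1 | 0 | 0
1 | 1 | 1 | 1 | 1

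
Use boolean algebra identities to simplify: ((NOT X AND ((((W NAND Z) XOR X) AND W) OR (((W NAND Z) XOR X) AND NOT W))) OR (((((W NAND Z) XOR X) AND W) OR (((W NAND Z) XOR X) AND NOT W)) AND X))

By distribution ((E AND v) OR (E AND NOT v) = E) then distribution ((E AND v) OR (E AND NOT v) = E):
= ((W NAND Z) XOR X)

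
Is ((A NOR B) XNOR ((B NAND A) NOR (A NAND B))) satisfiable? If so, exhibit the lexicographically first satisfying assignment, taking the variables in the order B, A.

B=0, A=1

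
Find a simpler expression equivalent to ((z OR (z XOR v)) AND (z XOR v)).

By absorption (E AND (E OR v) = E):
= (z XOR v)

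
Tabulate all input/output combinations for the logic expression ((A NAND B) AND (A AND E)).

A | B | E | Output
------------------
0 | 0 | 0 | 0
0 | 0 | 1 | 0
0 | 1 | 0 | 0
0 | 1 | 1 | 0
1 | 0 | 0 | 0
1 | 0 | 1 | 1
1 | 1 | 0 | 0
1 | 1 | 1 | 0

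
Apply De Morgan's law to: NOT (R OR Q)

NOT R AND NOT Q
De Morgan's: NOT(OR of terms) = AND of negations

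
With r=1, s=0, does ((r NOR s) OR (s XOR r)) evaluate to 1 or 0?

Substituting: ((1 NOR 0) OR (0 XOR 1))
= 1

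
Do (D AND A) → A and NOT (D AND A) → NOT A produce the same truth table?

No, Inverse is not equivalent to original (counterexample: D=0, A=1)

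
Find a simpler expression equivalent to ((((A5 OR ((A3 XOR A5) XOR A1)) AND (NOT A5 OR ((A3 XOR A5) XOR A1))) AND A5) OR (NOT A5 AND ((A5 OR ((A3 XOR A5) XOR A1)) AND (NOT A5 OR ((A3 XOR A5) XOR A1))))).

By distribution ((E AND v) OR (E AND NOT v) = E) then distribution ((E OR v) AND (E OR NOT v) = E):
= ((A3 XOR A5) XOR A1)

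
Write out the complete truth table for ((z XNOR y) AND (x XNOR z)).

x | z | y | Output
------------------
0 | 0 | 0 | 1
0 | 0 | 1 | 0
0 | 1 | 0 | 0
0 | 1 | 1 | 0
1 | 0 | 0 | 0
1 | 0 | 1 | 0
1 | 1 | 0 | 0
1 | 1 | 1 | 1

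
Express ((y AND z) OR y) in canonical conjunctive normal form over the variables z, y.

(z OR y) AND (NOT z OR y)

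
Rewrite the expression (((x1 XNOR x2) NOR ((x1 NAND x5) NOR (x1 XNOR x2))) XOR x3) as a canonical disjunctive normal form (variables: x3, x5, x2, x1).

(NOT x3 AND NOT x5 AND NOT x2 AND x1) OR (NOT x3 AND NOT x5 AND x2 AND NOT x1) OR (NOT x3 AND x5 AND x2 AND NOT x1) OR (x3 AND NOT x5 AND NOT x2 AND NOT x1) OR (x3 AND NOT x5 AND x2 AND x1) OR (x3 AND x5 AND NOT x2 AND NOT x1) OR (x3 AND x5 AND NOT x2 AND x1) OR (x3 AND x5 AND x2 AND x1)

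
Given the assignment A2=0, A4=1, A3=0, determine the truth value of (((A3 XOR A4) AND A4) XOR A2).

Substituting: (((0 XOR 1) AND 1) XOR 0)
= 1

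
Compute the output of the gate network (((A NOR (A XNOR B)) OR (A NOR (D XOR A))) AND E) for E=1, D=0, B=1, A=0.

Substituting: (((0 NOR (0 XNOR 1)) OR (0 NOR (0 XOR 0))) AND 1)
= 1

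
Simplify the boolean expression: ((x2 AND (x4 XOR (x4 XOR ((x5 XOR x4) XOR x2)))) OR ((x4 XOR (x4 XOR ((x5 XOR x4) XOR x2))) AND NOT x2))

By distribution ((E AND v) OR (E AND NOT v) = E) then XOR self-cancellation ((E XOR v) XOR v = E):
= ((x5 XOR x4) XOR x2)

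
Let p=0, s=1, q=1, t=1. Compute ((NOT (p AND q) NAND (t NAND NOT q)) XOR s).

Substituting: ((NOT (0 AND 1) NAND (1 NAND NOT 1)) XOR 1)
= 1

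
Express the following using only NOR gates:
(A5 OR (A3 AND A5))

((A5 NOR ((A3 NOR A3) NOR (A5 NOR A5))) NOR (A5 NOR ((A3 NOR A3) NOR (A5 NOR A5))))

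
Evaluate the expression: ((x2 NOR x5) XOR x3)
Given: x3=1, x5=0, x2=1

Substituting: ((1 NOR 0) XOR 1)
= 1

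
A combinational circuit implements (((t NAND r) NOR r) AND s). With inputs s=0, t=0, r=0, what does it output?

Substituting: (((0 NAND 0) NOR 0) AND 0)
= 0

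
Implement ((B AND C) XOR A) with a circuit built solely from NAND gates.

((((B NAND C) NAND (B NAND C)) NAND (((B NAND C) NAND (B NAND C)) NAND A)) NAND (A NAND (((B NAND C) NAND (B NAND C)) NAND A)))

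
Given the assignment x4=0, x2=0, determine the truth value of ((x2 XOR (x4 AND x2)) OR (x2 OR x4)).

Substituting: ((0 XOR (0 AND 0)) OR (0 OR 0))
= 0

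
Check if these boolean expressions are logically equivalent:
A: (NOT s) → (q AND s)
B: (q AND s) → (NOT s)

No, Converse is not equivalent to original (counterexample: q=0, s=0)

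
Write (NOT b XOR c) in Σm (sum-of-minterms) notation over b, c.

Σm(0, 3) = (NOT b AND NOT c) OR (b AND c)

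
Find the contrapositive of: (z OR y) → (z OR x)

Contrapositive: NOT (z OR x) → NOT (z OR y)
Note: A statement and its contrapositive are logically equivalent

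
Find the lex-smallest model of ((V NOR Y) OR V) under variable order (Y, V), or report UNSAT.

Y=0, V=0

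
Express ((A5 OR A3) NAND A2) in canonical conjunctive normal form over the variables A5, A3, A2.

(A5 OR NOT A3 OR NOT A2) AND (NOT A5 OR A3 OR NOT A2) AND (NOT A5 OR NOT A3 OR NOT A2)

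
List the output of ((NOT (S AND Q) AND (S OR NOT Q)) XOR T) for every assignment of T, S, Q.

T | S | Q | Output
------------------
0 | 0 | 0 | 1
0 | 0 | 1 | 0
0 | 1 | 0 | 1
0 | 1 | 1 | 0
1 | 0 | 0 | 0
1 | 0 | 1 | 1
1 | 1 | 0 | 0
1 | 1 | 1 | 1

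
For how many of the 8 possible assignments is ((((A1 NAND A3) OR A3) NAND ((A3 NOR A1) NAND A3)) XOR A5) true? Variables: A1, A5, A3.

Satisfying assignments: (0,1,0), (0,1,1), (1,1,0), (1,1,1)
Count: 4 out of 8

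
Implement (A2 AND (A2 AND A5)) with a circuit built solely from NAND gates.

((A2 NAND ((A2 NAND A5) NAND (A2 NAND A5))) NAND (A2 NAND ((A2 NAND A5) NAND (A2 NAND A5))))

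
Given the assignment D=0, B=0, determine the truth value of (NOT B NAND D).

Substituting: (NOT 0 NAND 0)
= 1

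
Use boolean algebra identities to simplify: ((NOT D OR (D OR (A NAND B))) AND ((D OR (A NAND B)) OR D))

By distribution ((E OR v) AND (E OR NOT v) = E):
= (D OR (A NAND B))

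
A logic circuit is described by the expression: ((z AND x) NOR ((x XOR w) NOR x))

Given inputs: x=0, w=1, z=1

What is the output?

Substituting: ((1 AND 0) NOR ((0 XOR 1) NOR 0))
= 1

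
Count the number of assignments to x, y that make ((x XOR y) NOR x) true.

Satisfying assignments: (0,0)
Count: 1 out of 4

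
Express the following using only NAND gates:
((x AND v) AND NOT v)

((((x NAND v) NAND (x NAND v)) NAND (v NAND v)) NAND (((x NAND v) NAND (x NAND v)) NAND (v NAND v)))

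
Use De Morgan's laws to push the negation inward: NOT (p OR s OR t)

NOT p AND NOT s AND NOT t
De Morgan's: NOT(OR of terms) = AND of negations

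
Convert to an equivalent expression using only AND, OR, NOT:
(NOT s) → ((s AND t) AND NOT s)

s OR ((s AND t) AND NOT s)
(Implication elimination: A → B = NOT A OR B)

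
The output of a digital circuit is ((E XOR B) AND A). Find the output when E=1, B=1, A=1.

Substituting: ((1 XOR 1) AND 1)
= 0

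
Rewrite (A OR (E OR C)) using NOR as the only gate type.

((A NOR ((E NOR C) NOR (E NOR C))) NOR (A NOR ((E NOR C) NOR (E NOR C))))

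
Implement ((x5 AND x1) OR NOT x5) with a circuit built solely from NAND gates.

((((x5 NAND x1) NAND (x5 NAND x1)) NAND ((x5 NAND x1) NAND (x5 NAND x1))) NAND ((x5 NAND x5) NAND (x5 NAND x5)))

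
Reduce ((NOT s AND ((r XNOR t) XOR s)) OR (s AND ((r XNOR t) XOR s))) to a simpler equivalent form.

By distribution ((E AND v) OR (E AND NOT v) = E):
= ((r XNOR t) XOR s)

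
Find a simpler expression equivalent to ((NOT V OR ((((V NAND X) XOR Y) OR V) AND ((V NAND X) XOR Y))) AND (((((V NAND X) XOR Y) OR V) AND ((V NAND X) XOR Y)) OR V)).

By distribution ((E OR v) AND (E OR NOT v) = E) then absorption (E AND (E OR v) = E):
= ((V NAND X) XOR Y)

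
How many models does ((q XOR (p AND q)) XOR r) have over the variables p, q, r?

Satisfying assignments: (0,0,1), (0,1,0), (1,0,1), (1,1,1)
Count: 4 out of 8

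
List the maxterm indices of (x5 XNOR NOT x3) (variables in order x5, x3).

ΠM(0, 3) = (x5 OR x3) AND (NOT x5 OR NOT x3)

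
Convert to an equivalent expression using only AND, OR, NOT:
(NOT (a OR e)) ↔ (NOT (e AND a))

((NOT (a OR e)) AND (NOT (e AND a))) OR ((a OR e) AND (e AND a))
(Biconditional = both true or both false)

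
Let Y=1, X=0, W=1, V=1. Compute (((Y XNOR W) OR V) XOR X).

Substituting: (((1 XNOR 1) OR 1) XOR 0)
= 1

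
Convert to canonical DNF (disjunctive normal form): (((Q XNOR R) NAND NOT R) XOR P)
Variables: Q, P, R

(NOT Q AND NOT P AND R) OR (NOT Q AND P AND NOT R) OR (Q AND NOT P AND NOT R) OR (Q AND NOT P AND R)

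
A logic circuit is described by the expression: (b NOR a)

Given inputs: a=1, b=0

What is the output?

Substituting: (0 NOR 1)
= 0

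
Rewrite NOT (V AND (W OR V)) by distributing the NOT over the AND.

NOT V OR NOT (W OR V)
De Morgan's: NOT(AND of terms) = OR of negations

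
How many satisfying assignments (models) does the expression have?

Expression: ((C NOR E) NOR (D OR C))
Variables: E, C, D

Satisfying assignments: (1,0,0)
Count: 1 out of 8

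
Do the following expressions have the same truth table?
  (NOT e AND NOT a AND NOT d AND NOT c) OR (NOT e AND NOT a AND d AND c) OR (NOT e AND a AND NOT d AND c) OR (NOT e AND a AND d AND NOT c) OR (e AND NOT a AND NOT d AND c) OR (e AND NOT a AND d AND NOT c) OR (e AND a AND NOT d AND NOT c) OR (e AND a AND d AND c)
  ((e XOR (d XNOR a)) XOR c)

Yes, they are equivalent — the two output columns agree on all 16 assignments:
e | a | d | c | Expression 1 | Expression 2
-------------------------------------------
0 | 0 | 0 | 0 | 1 | 1
0 | 0 | 0 | 1 | 0 | 0
0 | 0 | 1 | 0 | 0 | 0
0 | 0 | 1 | 1 | 1 | 1
0 | 1 | 0 | 0 | 0 | 0
0 | 1 | 0 | 1 | 1 | 1
0 | 1 | 1 | 0 | 1 | 1
0 | 1 | 1 | 1 | 0 | 0
1 | 0 | 0 | 0 | 0 | 0
1 | 0 | 0 | 1 | 1 | 1
1 | 0 | 1 | 0 | 1 | 1
1 | 0 | 1 | 1 | 0 | 0
1 | 1 | 0 | 0 | 1 | 1
1 | 1 | 0 | 1 | 0 | 0
1 | 1 | 1 | 0 | 0 | 0
1 | 1 | 1 | 1 | 1 | 1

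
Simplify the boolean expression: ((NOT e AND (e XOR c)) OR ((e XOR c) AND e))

By distribution ((E AND v) OR (E AND NOT v) = E):
= (e XOR c)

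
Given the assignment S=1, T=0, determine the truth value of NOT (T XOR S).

Substituting: NOT (0 XOR 1)
= 0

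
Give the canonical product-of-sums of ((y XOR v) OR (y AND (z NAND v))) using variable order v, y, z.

ΠM(0, 1, 7) = (v OR y OR z) AND (v OR y OR NOT z) AND (NOT v OR NOT y OR NOT z)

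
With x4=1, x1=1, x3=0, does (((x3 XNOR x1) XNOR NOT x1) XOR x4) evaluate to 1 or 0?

Substituting: (((0 XNOR 1) XNOR NOT 1) XOR 1)
= 0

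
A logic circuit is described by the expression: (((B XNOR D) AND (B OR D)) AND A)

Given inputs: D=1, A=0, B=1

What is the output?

Substituting: (((1 XNOR 1) AND (1 OR 1)) AND 0)
= 0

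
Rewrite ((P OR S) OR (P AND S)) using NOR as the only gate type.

((((P NOR S) NOR (P NOR S)) NOR ((P NOR P) NOR (S NOR S))) NOR (((P NOR S) NOR (P NOR S)) NOR ((P NOR P) NOR (S NOR S))))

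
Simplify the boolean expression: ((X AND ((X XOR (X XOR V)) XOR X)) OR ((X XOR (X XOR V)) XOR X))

By absorption (E OR (E AND v) = E) then XOR self-cancellation ((E XOR v) XOR v = E):
= (X XOR V)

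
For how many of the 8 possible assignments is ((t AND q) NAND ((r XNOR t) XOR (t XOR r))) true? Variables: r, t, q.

Satisfying assignments: (0,0,0), (0,0,1), (0,1,0), (1,0,0), (1,0,1), (1,1,0)
Count: 6 out of 8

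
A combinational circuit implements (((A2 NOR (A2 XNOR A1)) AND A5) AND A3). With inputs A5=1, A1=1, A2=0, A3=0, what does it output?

Substituting: (((0 NOR (0 XNOR 1)) AND 1) AND 0)
= 0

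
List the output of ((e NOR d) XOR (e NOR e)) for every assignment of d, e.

d | e | Output
--------------
0 | 0 | 0
0 | 1 | 0
1 | 0 | 1
1 | 1 | 0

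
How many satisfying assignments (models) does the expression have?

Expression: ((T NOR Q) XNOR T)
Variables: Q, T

Satisfying assignments: (1,0)
Count: 1 out of 4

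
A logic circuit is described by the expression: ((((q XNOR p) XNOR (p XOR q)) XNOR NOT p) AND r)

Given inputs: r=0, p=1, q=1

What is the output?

Substituting: ((((1 XNOR 1) XNOR (1 XOR 1)) XNOR NOT 1) AND 0)
= 0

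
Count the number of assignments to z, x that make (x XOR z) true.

Satisfying assignments: (0,1), (1,0)
Count: 2 out of 4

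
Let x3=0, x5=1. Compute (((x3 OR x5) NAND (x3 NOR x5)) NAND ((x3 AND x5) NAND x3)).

Substituting: (((0 OR 1) NAND (0 NOR 1)) NAND ((0 AND 1) NAND 0))
= 0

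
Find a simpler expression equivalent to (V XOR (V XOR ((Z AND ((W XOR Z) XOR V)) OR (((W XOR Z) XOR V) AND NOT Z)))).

By XOR self-cancellation ((E XOR v) XOR v = E) then distribution ((E AND v) OR (E AND NOT v) = E):
= ((W XOR Z) XOR V)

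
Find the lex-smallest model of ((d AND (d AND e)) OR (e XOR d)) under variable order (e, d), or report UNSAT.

e=0, d=1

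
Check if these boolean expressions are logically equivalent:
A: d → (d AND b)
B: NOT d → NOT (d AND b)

No, Inverse is not equivalent to original (counterexample: b=0, d=1)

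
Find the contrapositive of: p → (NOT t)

Contrapositive: t → NOT p
Note: A statement and its contrapositive are logically equivalent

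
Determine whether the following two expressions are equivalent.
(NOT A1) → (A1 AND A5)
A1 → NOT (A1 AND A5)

No, Inverse is not equivalent to original (counterexample: A1=0, A5=0)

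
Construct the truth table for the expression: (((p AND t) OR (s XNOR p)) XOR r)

p | r | t | s | Output
----------------------
0 | 0 | 0 | 0 | 1
0 | 0 | 0 | 1 | 0
0 | 0 | 1 | 0 | 1
0 | 0 | 1 | 1 | 0
0 | 1 | 0 | 0 | 0
0 | 1 | 0 | 1 | 1
0 | 1 | 1 | 0 | 0
0 | 1 | 1 | 1 | 1
1 | 0 | 0 | 0 | 0
1 | 0 | 0 | 1 | 1
1 | 0 | 1 | 0 | 1
1 | 0 | 1 | 1 | 1
1 | 1 | 0 | 0 | 1
1 | 1 | 0 | 1 | 0
1 | 1 | 1 | 0 | 0
1 | 1 | 1 | 1 | 0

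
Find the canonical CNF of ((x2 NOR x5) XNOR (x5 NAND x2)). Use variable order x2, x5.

(x2 OR NOT x5) AND (NOT x2 OR x5)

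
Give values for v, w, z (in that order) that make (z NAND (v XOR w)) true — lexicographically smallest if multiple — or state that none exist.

v=0, w=0, z=0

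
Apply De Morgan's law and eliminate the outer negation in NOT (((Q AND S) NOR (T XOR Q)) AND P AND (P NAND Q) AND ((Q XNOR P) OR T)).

NOT ((Q AND S) NOR (T XOR Q)) OR NOT P OR NOT (P NAND Q) OR NOT ((Q XNOR P) OR T)
De Morgan's: NOT(AND of terms) = OR of negations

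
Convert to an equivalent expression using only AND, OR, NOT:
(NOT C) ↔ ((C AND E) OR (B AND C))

((NOT C) AND ((C AND E) OR (B AND C))) OR (C AND NOT ((C AND E) OR (B AND C)))
(Biconditional = both true or both false)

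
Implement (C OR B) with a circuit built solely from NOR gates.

((C NOR B) NOR (C NOR B))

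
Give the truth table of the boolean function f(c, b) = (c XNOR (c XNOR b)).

c | b | Output
--------------
0 | 0 | 0
0 | 1 | 1
1 | 0 | 0
1 | 1 | 1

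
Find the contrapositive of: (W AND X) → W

Contrapositive: NOT W → NOT (W AND X)
Note: A statement and its contrapositive are logically equivalent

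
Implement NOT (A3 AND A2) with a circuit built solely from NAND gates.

(((A3 NAND A2) NAND (A3 NAND A2)) NAND ((A3 NAND A2) NAND (A3 NAND A2)))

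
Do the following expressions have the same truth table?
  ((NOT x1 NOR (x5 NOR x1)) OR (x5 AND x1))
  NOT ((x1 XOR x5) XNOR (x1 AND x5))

No. Counterexample: with x5=1, x1=0, Expression 1 = 0 but Expression 2 = 1.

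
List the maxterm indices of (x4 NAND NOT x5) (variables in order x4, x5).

ΠM(2) = (NOT x4 OR x5)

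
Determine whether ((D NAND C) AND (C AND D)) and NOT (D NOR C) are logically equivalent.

No. Counterexample: with C=0, D=1, Expression 1 = 0 but Expression 2 = 1.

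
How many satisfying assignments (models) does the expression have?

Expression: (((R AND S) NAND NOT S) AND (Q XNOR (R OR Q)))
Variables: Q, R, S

Satisfying assignments: (0,0,0), (0,0,1), (1,0,0), (1,0,1), (1,1,0), (1,1,1)
Count: 6 out of 8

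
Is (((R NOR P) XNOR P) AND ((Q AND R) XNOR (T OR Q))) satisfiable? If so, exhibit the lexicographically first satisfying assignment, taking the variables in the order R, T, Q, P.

R=1, T=0, Q=0, P=0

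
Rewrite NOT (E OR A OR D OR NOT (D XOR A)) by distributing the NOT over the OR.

NOT E AND NOT A AND NOT D AND (D XOR A)
De Morgan's: NOT(OR of terms) = AND of negations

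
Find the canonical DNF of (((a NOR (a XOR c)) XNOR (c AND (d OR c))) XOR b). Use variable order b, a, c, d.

(NOT b AND a AND NOT c AND NOT d) OR (NOT b AND a AND NOT c AND d) OR (b AND NOT a AND NOT c AND NOT d) OR (b AND NOT a AND NOT c AND d) OR (b AND NOT a AND c AND NOT d) OR (b AND NOT a AND c AND d) OR (b AND a AND c AND NOT d) OR (b AND a AND c AND d)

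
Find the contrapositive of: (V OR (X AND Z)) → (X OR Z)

Contrapositive: NOT (X OR Z) → NOT (V OR (X AND Z))
Note: A statement and its contrapositive are logically equivalent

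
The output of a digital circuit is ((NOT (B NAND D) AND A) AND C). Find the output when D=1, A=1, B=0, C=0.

Substituting: ((NOT (0 NAND 1) AND 1) AND 0)
= 0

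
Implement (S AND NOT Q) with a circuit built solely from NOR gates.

((S NOR S) NOR ((Q NOR Q) NOR (Q NOR Q)))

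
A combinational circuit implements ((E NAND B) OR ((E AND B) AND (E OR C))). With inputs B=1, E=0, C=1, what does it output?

Substituting: ((0 NAND 1) OR ((0 AND 1) AND (0 OR 1)))
= 1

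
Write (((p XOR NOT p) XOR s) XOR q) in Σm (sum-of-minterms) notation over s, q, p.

Σm(0, 1, 6, 7) = (NOT s AND NOT q AND NOT p) OR (NOT s AND NOT q AND p) OR (s AND q AND NOT p) OR (s AND q AND p)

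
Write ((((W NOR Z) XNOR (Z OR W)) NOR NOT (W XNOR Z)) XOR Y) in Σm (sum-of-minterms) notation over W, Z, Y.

Σm(0, 3, 5, 6) = (NOT W AND NOT Z AND NOT Y) OR (NOT W AND Z AND Y) OR (W AND NOT Z AND Y) OR (W AND Z AND NOT Y)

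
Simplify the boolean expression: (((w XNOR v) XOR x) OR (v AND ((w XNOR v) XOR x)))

By absorption (E OR (E AND v) = E):
= ((w XNOR v) XOR x)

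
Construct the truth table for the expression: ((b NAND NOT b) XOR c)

b | c | Output
--------------
0 | 0 | 1
0 | 1 | 0
1 | 0 | 1
1 | 1 | 0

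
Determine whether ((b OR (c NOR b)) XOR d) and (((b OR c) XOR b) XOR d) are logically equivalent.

No. Counterexample: with c=0, b=0, d=0, Expression 1 = 1 but Expression 2 = 0.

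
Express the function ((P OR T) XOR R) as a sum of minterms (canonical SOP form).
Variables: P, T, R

Σm(1, 2, 4, 6) = (NOT P AND NOT T AND R) OR (NOT P AND T AND NOT R) OR (P AND NOT T AND NOT R) OR (P AND T AND NOT R)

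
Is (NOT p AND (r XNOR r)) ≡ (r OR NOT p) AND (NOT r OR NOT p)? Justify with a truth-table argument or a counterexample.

Yes, they are equivalent — the two output columns agree on all 4 assignments:
r | p | Expression 1 | Expression 2
-----------------------------------
0 | 0 | 1 | 1
0 | 1 | 0 | 0
1 | 0 | 1 | 1
1 | 1 | 0 | 0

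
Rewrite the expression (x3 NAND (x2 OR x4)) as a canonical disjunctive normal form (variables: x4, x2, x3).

(NOT x4 AND NOT x2 AND NOT x3) OR (NOT x4 AND NOT x2 AND x3) OR (NOT x4 AND x2 AND NOT x3) OR (x4 AND NOT x2 AND NOT x3) OR (x4 AND x2 AND NOT x3)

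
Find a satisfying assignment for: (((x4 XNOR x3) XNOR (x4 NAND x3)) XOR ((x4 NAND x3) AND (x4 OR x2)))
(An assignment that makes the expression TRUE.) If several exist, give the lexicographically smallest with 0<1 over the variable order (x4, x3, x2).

x4=0, x3=0, x2=0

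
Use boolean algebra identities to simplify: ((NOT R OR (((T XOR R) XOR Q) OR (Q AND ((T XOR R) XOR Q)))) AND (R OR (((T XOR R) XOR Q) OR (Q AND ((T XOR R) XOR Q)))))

By distribution ((E OR v) AND (E OR NOT v) = E) then absorption (E OR (E AND v) = E):
= ((T XOR R) XOR Q)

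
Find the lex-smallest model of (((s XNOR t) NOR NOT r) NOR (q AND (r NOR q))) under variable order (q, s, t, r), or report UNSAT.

q=0, s=0, t=0, r=0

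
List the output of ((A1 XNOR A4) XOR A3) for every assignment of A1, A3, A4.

A1 | A3 | A4 | Output
---------------------
0 | 0 | 0 | 1
0 | 0 | 1 | 0
0 | 1 | 0 | 0
0 | 1 | 1 | 1
1 | 0 | 0 | 0
1 | 0 | 1 | 1
1 | 1 | 0 | 1
1 | 1 | 1 | 0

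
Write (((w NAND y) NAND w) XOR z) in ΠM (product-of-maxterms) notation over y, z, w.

ΠM(1, 2, 6, 7) = (y OR z OR NOT w) AND (y OR NOT z OR w) AND (NOT y OR NOT z OR w) AND (NOT y OR NOT z OR NOT w)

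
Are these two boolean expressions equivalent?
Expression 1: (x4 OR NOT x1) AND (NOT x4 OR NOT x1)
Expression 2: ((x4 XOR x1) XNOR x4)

Yes, they are equivalent — the two output columns agree on all 4 assignments:
x4 | x1 | Expression 1 | Expression 2
-------------------------------------
0 | 0 | 1 | 1
0 | 1 | 0 | 0
1 | 0 | 1 | 1
1 | 1 | 0 | 0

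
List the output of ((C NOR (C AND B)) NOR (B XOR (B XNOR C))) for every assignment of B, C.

B | C | Output
--------------
0 | 0 | 0
0 | 1 | 1
1 | 0 | 0
1 | 1 | 1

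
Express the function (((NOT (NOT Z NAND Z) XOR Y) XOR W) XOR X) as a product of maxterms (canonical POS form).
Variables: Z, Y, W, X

ΠM(0, 3, 5, 6, 8, 11, 13, 14) = (Z OR Y OR W OR X) AND (Z OR Y OR NOT W OR NOT X) AND (Z OR NOT Y OR W OR NOT X) AND (Z OR NOT Y OR NOT W OR X) AND (NOT Z OR Y OR W OR X) AND (NOT Z OR Y OR NOT W OR NOT X) AND (NOT Z OR NOT Y OR W OR NOT X) AND (NOT Z OR NOT Y OR NOT W OR X)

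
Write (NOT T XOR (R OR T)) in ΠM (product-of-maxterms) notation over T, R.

ΠM(1) = (T OR NOT R)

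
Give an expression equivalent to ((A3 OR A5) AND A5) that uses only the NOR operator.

((((A3 NOR A5) NOR (A3 NOR A5)) NOR ((A3 NOR A5) NOR (A3 NOR A5))) NOR (A5 NOR A5))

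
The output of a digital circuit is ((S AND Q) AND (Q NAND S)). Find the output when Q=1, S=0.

Substituting: ((0 AND 1) AND (1 NAND 0))
= 0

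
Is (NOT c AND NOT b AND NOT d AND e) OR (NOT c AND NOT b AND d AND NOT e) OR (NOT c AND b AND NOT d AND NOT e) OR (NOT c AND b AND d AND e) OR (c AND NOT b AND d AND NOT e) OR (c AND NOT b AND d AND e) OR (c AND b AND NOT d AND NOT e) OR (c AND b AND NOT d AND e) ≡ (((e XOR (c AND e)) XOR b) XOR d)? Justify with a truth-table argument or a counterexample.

Yes, they are equivalent — the two output columns agree on all 16 assignments:
c | b | d | e | Expression 1 | Expression 2
-------------------------------------------
0 | 0 | 0 | 0 | 0 | 0
0 | 0 | 0 | 1 | 1 | 1
0 | 0 | 1 | 0 | 1 | 1
0 | 0 | 1 | 1 | 0 | 0
0 | 1 | 0 | 0 | 1 | 1
0 | 1 | 0 | 1 | 0 | 0
0 | 1 | 1 | 0 | 0 | 0
0 | 1 | 1 | 1 | 1 | 1
1 | 0 | 0 | 0 | 0 | 0
1 | 0 | 0 | 1 | 0 | 0
1 | 0 | 1 | 0 | 1 | 1
1 | 0 | 1 | 1 | 1 | 1
1 | 1 | 0 | 0 | 1 | 1
1 | 1 | 0 | 1 | 1 | 1
1 | 1 | 1 | 0 | 0 | 0
1 | 1 | 1 | 1 | 0 | 0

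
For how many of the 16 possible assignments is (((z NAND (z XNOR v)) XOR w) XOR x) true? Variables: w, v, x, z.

Satisfying assignments: (0,0,0,0), (0,0,0,1), (0,1,0,0), (0,1,1,1), (1,0,1,0), (1,0,1,1), (1,1,0,1), (1,1,1,0)
Count: 8 out of 16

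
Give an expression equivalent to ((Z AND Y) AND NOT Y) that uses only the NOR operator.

((((Z NOR Z) NOR (Y NOR Y)) NOR ((Z NOR Z) NOR (Y NOR Y))) NOR ((Y NOR Y) NOR (Y NOR Y)))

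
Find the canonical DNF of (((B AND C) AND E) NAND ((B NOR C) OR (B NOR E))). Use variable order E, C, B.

(NOT E AND NOT C AND NOT B) OR (NOT E AND NOT C AND B) OR (NOT E AND C AND NOT B) OR (NOT E AND C AND B) OR (E AND NOT C AND NOT B) OR (E AND NOT C AND B) OR (E AND C AND NOT B) OR (E AND C AND B)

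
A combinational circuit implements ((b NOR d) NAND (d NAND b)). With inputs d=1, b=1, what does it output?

Substituting: ((1 NOR 1) NAND (1 NAND 1))
= 1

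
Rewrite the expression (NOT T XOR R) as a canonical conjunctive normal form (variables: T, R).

(T OR NOT R) AND (NOT T OR R)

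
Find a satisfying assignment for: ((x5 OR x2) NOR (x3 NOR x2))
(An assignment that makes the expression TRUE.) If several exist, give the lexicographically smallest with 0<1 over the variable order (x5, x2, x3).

x5=0, x2=0, x3=1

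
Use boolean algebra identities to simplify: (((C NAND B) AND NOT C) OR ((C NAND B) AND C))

By distribution ((E AND v) OR (E AND NOT v) = E):
= (C NAND B)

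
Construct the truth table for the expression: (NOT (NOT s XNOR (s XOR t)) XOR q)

s | q | t | Output
------------------
0 | 0 | 0 | 1
0 | 0 | 1 | 0
0 | 1 | 0 | 0
0 | 1 | 1 | 1
1 | 0 | 0 | 1
1 | 0 | 1 | 0
1 | 1 | 0 | 0
1 | 1 | 1 | 1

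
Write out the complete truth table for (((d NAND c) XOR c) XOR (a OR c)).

a | d | c | Output
------------------
0 | 0 | 0 | 1
0 | 0 | 1 | 1
0 | 1 | 0 | 1
0 | 1 | 1 | 0
1 | 0 | 0 | 0
1 | 0 | 1 | 1
1 | 1 | 0 | 0
1 | 1 | 1 | 0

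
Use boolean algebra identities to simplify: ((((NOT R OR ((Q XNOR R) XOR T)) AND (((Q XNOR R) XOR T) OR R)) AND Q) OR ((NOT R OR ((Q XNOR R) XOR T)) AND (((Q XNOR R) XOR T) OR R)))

By absorption (E OR (E AND v) = E) then distribution ((E OR v) AND (E OR NOT v) = E):
= ((Q XNOR R) XOR T)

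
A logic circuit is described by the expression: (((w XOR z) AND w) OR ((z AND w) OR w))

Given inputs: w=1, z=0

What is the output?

Substituting: (((1 XOR 0) AND 1) OR ((0 AND 1) OR 1))
= 1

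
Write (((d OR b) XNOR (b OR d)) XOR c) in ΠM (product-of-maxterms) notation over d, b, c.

ΠM(1, 3, 5, 7) = (d OR b OR NOT c) AND (d OR NOT b OR NOT c) AND (NOT d OR b OR NOT c) AND (NOT d OR NOT b OR NOT c)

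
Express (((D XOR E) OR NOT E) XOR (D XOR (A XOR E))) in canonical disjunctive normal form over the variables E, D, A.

(NOT E AND NOT D AND NOT A) OR (NOT E AND D AND A) OR (E AND NOT D AND A) OR (E AND D AND A)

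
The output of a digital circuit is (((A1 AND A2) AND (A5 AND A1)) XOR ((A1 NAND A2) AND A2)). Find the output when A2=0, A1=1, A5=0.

Substituting: (((1 AND 0) AND (0 AND 1)) XOR ((1 NAND 0) AND 0))
= 0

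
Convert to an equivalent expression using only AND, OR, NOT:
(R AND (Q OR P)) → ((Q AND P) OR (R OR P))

NOT (R AND (Q OR P)) OR ((Q AND P) OR (R OR P))
(Implication elimination: A → B = NOT A OR B)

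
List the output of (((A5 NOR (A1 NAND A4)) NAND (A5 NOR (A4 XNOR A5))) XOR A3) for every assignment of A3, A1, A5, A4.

A3 | A1 | A5 | A4 | Output
--------------------------
0 | 0 | 0 | 0 | 1
0 | 0 | 0 | 1 | 1
0 | 0 | 1 | 0 | 1
0 | 0 | 1 | 1 | 1
0 | 1 | 0 | 0 | 1
0 | 1 | 0 | 1 | 0
0 | 1 | 1 | 0 | 1
0 | 1 | 1 | 1 | 1
1 | 0 | 0 | 0 | 0
1 | 0 | 0 | 1 | 0
1 | 0 | 1 | 0 | 0
1 | 0 | 1 | 1 | 0
1 | 1 | 0 | 0 | 0
1 | 1 | 0 | 1 | 1
1 | 1 | 1 | 0 | 0
1 | 1 | 1 | 1 | 0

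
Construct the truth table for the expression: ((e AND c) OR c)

c | e | Output
--------------
0 | 0 | 0
0 | 1 | 0
1 | 0 | 1
1 | 1 | 1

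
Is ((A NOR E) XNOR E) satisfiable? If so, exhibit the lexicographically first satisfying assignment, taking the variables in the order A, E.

A=1, E=0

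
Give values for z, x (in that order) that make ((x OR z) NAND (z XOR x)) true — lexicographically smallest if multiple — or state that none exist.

z=0, x=0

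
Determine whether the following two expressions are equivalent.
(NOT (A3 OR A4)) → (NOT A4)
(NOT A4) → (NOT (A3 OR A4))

No, Converse is not equivalent to original (counterexample: A4=0, A1=0, A3=1)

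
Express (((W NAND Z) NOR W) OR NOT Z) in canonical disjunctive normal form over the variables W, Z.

(NOT W AND NOT Z) OR (W AND NOT Z)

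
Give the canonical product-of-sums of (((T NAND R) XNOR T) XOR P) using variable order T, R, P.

ΠM(0, 2, 5, 6) = (T OR R OR P) AND (T OR NOT R OR P) AND (NOT T OR R OR NOT P) AND (NOT T OR NOT R OR P)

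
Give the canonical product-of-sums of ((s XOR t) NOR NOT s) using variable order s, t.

ΠM(0, 1, 2) = (s OR t) AND (s OR NOT t) AND (NOT s OR t)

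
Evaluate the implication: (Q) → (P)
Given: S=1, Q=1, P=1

Antecedent (Q) = 1; consequent (P) = 1.
1 → 1 = 1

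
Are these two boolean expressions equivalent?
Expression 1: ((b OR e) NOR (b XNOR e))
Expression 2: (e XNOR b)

No. Counterexample: with e=0, b=0, Expression 1 = 0 but Expression 2 = 1.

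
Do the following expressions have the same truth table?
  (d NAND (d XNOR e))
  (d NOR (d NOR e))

No. Counterexample: with d=0, e=0, Expression 1 = 1 but Expression 2 = 0.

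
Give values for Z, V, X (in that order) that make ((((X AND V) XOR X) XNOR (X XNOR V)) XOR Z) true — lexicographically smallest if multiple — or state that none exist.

Z=0, V=1, X=0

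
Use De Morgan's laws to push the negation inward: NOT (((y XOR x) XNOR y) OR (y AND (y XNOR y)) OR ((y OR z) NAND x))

NOT ((y XOR x) XNOR y) AND NOT (y AND (y XNOR y)) AND NOT ((y OR z) NAND x)
De Morgan's: NOT(OR of terms) = AND of negations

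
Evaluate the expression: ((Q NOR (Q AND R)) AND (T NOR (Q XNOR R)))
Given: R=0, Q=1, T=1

Substituting: ((1 NOR (1 AND 0)) AND (1 NOR (1 XNOR 0)))
= 0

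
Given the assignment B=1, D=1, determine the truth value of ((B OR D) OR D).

Substituting: ((1 OR 1) OR 1)
= 1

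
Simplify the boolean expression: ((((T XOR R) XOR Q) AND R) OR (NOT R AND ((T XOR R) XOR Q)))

By distribution ((E AND v) OR (E AND NOT v) = E):
= ((T XOR R) XOR Q)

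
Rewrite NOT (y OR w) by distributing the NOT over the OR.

NOT y AND NOT w
De Morgan's: NOT(OR of terms) = AND of negations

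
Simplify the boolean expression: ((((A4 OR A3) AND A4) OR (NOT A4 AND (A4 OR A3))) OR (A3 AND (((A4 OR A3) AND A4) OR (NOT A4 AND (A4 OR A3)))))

By absorption (E OR (E AND v) = E) then distribution ((E AND v) OR (E AND NOT v) = E):
= (A4 OR A3)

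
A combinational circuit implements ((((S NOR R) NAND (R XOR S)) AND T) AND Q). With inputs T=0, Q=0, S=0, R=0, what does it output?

Substituting: ((((0 NOR 0) NAND (0 XOR 0)) AND 0) AND 0)
= 0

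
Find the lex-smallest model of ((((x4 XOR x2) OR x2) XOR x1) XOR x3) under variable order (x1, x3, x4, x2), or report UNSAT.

x1=0, x3=0, x4=0, x2=1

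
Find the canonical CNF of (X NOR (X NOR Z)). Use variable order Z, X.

(Z OR X) AND (Z OR NOT X) AND (NOT Z OR NOT X)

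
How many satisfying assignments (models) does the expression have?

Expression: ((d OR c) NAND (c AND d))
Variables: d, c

Satisfying assignments: (0,0), (0,1), (1,0)
Count: 3 out of 4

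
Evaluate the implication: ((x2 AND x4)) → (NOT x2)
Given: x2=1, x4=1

Antecedent ((x2 AND x4)) = 1; consequent (NOT x2) = 0.
1 → 0 = 0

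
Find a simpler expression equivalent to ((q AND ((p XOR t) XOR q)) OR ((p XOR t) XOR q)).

By absorption (E OR (E AND v) = E):
= ((p XOR t) XOR q)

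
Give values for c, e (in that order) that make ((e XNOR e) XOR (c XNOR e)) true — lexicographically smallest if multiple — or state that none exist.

c=0, e=1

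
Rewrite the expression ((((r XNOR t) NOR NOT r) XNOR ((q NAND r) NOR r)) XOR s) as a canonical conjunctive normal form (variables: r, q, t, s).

(r OR q OR t OR NOT s) AND (r OR q OR NOT t OR NOT s) AND (r OR NOT q OR t OR NOT s) AND (r OR NOT q OR NOT t OR NOT s) AND (NOT r OR q OR t OR s) AND (NOT r OR q OR NOT t OR NOT s) AND (NOT r OR NOT q OR t OR s) AND (NOT r OR NOT q OR NOT t OR NOT s)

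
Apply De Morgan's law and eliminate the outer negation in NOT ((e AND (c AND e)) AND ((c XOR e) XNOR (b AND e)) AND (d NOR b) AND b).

NOT (e AND (c AND e)) OR NOT ((c XOR e) XNOR (b AND e)) OR NOT (d NOR b) OR NOT b
De Morgan's: NOT(AND of terms) = OR of negations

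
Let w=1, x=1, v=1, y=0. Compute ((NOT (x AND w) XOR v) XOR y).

Substituting: ((NOT (1 AND 1) XOR 1) XOR 0)
= 1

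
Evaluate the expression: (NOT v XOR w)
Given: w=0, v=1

Substituting: (NOT 1 XOR 0)
= 0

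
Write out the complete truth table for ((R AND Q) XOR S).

Q | S | R | Output
------------------
0 | 0 | 0 | 0
0 | 0 | 1 | 0
0 | 1 | 0 | 1
0 | 1 | 1 | 1
1 | 0 | 0 | 0
1 | 0 | 1 | 1
1 | 1 | 0 | 1
1 | 1 | 1 | 0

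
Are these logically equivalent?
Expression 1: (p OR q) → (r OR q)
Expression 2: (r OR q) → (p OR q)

No, Converse is not equivalent to original (counterexample: r=0, p=1, q=0)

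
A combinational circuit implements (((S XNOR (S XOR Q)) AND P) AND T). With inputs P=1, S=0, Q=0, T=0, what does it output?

Substituting: (((0 XNOR (0 XOR 0)) AND 1) AND 0)
= 0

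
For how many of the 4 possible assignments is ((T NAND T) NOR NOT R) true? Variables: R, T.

Satisfying assignments: (1,1)
Count: 1 out of 4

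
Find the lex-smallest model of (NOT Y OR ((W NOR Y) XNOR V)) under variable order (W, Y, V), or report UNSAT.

W=0, Y=0, V=0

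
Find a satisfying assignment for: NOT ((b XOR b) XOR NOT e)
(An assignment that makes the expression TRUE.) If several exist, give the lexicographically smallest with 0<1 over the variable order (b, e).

b=0, e=1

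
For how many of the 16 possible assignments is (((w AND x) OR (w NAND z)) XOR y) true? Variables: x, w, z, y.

Satisfying assignments: (0,0,0,0), (0,0,1,0), (0,1,0,0), (0,1,1,1), (1,0,0,0), (1,0,1,0), (1,1,0,0), (1,1,1,0)
Count: 8 out of 16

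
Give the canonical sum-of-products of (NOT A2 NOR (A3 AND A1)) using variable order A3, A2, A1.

Σm(2, 3, 6) = (NOT A3 AND A2 AND NOT A1) OR (NOT A3 AND A2 AND A1) OR (A3 AND A2 AND NOT A1)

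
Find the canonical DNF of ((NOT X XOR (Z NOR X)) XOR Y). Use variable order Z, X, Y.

(NOT Z AND NOT X AND Y) OR (NOT Z AND X AND Y) OR (Z AND NOT X AND NOT Y) OR (Z AND X AND Y)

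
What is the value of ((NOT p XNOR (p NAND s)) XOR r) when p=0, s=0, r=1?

Substituting: ((NOT 0 XNOR (0 NAND 0)) XOR 1)
= 0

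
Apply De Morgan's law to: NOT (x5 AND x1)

NOT x5 OR NOT x1
De Morgan's: NOT(AND of terms) = OR of negations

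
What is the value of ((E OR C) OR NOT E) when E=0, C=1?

Substituting: ((0 OR 1) OR NOT 0)
= 1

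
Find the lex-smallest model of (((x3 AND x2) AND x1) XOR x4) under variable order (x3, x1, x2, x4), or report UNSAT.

x3=0, x1=0, x2=0, x4=1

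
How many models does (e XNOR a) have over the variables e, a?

Satisfying assignments: (0,0), (1,1)
Count: 2 out of 4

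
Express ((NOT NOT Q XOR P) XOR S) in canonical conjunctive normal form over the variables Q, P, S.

(Q OR P OR S) AND (Q OR NOT P OR NOT S) AND (NOT Q OR P OR NOT S) AND (NOT Q OR NOT P OR S)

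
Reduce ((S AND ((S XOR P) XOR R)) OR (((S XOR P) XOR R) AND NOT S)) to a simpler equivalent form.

By distribution ((E AND v) OR (E AND NOT v) = E):
= ((S XOR P) XOR R)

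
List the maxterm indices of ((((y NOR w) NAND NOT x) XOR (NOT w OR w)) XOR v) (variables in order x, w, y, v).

ΠM(1, 2, 4, 6, 8, 10, 12, 14) = (x OR w OR y OR NOT v) AND (x OR w OR NOT y OR v) AND (x OR NOT w OR y OR v) AND (x OR NOT w OR NOT y OR v) AND (NOT x OR w OR y OR v) AND (NOT x OR w OR NOT y OR v) AND (NOT x OR NOT w OR y OR v) AND (NOT x OR NOT w OR NOT y OR v)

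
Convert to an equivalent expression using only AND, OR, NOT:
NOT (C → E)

C AND NOT E
(Negated implication: NOT(A → B) = A AND NOT B)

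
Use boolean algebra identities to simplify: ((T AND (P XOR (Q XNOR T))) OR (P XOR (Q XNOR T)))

By absorption (E OR (E AND v) = E):
= (P XOR (Q XNOR T))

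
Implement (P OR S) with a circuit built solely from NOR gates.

((P NOR S) NOR (P NOR S))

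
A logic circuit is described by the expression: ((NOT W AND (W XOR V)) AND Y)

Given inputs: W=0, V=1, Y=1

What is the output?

Substituting: ((NOT 0 AND (0 XOR 1)) AND 1)
= 1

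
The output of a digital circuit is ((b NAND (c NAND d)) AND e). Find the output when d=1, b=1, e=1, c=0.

Substituting: ((1 NAND (0 NAND 1)) AND 1)
= 0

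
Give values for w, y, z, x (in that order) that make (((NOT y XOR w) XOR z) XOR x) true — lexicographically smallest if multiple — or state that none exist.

w=0, y=0, z=0, x=0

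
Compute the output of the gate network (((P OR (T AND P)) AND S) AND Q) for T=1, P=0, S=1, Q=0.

Substituting: (((0 OR (1 AND 0)) AND 1) AND 0)
= 0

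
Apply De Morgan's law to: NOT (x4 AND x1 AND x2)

NOT x4 OR NOT x1 OR NOT x2
De Morgan's: NOT(AND of terms) = OR of negations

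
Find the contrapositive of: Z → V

Contrapositive: NOT V → NOT Z
Note: A statement and its contrapositive are logically equivalent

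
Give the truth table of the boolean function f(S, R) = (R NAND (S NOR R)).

S | R | Output
--------------
0 | 0 | 1
0 | 1 | 1
1 | 0 | 1
1 | 1 | 1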